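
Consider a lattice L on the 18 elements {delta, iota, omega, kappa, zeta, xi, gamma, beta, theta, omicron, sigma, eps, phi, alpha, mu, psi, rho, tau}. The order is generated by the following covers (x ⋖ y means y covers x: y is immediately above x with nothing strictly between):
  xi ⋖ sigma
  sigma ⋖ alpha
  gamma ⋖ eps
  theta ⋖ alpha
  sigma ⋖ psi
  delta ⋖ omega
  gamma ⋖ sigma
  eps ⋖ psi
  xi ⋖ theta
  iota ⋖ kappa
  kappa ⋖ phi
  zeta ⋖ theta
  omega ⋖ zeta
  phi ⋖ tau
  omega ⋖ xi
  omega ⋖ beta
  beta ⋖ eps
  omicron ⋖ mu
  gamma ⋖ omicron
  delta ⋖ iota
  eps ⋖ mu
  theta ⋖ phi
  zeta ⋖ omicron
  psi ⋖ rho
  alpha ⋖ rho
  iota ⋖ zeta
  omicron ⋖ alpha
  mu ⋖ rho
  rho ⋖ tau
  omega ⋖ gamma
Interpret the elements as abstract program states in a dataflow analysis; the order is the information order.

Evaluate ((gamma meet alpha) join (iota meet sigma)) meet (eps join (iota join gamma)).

gamma

gamma ∧ alpha = gamma
iota ∧ sigma = delta
gamma ∨ delta = gamma
iota ∨ gamma = omicron
eps ∨ omicron = mu
gamma ∧ mu = gamma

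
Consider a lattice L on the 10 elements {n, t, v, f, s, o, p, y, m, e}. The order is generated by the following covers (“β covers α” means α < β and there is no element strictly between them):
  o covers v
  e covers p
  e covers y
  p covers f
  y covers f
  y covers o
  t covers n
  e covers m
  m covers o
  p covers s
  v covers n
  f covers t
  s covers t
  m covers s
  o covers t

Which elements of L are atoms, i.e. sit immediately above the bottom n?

The atoms are exactly the elements that cover n: t, v.

t, v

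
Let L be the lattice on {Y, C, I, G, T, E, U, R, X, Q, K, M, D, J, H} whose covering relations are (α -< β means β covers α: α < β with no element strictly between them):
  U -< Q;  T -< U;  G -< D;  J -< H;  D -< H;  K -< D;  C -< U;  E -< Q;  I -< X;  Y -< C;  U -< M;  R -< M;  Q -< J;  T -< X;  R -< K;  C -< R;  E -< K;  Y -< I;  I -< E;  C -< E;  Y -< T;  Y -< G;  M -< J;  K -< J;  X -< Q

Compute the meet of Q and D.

Common lower bounds of {Q, D}: C, E, I, Y.
The greatest among these is E.

E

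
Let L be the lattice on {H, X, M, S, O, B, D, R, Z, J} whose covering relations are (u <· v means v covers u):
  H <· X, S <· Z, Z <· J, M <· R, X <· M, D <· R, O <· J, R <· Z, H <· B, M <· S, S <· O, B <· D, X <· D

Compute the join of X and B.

D

Common upper bounds of {X, B}: D, J, R, Z.
The least among these is D.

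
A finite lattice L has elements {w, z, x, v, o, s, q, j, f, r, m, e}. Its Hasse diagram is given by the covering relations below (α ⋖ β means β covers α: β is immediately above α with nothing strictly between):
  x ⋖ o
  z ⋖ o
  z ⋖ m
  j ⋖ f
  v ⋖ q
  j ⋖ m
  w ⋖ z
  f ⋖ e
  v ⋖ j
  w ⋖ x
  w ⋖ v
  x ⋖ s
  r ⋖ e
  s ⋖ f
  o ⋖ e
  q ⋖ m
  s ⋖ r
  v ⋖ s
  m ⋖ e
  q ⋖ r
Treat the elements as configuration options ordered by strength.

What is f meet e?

f

Common lower bounds of {f, e}: f, j, s, v, w, x.
The greatest among these is f.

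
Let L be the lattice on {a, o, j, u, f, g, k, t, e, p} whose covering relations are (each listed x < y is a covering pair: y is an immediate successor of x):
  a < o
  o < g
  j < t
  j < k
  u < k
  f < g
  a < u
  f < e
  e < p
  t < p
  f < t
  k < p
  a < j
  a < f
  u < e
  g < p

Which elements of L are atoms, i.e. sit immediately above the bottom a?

The atoms are exactly the elements that cover a: f, j, o, u.

f, j, o, u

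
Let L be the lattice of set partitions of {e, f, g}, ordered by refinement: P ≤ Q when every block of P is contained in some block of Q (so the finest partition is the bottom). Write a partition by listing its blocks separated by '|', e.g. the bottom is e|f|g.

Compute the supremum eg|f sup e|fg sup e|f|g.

efg

The join of eg|f, e|fg, e|f|g merges any blocks that overlap across the partitions, giving efg.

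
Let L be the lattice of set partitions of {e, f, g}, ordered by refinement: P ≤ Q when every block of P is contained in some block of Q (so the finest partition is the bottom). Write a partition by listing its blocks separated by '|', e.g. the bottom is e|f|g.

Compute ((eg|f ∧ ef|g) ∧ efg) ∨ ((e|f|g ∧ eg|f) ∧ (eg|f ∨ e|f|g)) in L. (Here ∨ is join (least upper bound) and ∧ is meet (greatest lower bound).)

eg|f ∧ ef|g = e|f|g
e|f|g ∧ efg = e|f|g
e|f|g ∧ eg|f = e|f|g
eg|f ∨ e|f|g = eg|f
e|f|g ∧ eg|f = e|f|g
e|f|g ∨ e|f|g = e|f|g

e|f|g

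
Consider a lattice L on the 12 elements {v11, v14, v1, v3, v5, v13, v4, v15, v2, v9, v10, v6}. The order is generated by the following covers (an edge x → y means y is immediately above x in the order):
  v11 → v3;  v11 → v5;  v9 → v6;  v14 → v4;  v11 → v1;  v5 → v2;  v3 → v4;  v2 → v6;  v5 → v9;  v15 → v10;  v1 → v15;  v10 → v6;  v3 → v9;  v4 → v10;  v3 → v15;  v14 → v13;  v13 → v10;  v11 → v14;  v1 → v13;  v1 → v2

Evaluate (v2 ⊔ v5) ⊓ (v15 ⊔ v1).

v2 ∨ v5 = v2
v15 ∨ v1 = v15
v2 ∧ v15 = v1

v1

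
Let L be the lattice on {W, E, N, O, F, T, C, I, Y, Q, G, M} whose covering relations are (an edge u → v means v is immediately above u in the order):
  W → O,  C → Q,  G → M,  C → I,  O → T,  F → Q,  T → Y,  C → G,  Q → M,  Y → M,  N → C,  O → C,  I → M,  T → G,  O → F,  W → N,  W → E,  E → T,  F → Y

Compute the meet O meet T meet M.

O

Common lower bounds of {O, T, M}: O, W.
The greatest among these is O.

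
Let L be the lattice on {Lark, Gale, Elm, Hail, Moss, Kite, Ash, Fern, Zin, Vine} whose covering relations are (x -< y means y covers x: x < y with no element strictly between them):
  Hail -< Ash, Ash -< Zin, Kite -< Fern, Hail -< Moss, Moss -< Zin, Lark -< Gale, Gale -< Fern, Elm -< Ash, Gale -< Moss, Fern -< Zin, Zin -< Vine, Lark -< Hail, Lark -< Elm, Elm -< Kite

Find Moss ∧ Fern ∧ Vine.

Gale

Common lower bounds of {Moss, Fern, Vine}: Gale, Lark.
The greatest among these is Gale.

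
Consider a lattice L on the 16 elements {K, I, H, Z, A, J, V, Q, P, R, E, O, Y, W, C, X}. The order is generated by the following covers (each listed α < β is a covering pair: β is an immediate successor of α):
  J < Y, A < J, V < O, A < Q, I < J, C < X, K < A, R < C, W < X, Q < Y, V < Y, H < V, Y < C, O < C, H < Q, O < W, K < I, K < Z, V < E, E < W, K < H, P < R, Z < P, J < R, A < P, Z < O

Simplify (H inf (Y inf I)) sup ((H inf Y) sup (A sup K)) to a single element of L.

Y ∧ I = I
H ∧ I = K
H ∧ Y = H
A ∨ K = A
H ∨ A = Q
K ∨ Q = Q

Q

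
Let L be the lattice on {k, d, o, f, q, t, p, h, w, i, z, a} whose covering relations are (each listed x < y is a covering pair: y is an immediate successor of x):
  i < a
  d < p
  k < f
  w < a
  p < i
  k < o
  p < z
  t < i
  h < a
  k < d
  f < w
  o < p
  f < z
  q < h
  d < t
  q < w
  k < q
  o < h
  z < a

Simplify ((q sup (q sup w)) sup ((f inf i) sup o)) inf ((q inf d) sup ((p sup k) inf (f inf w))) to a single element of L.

q ∨ w = w
q ∨ w = w
f ∧ i = k
k ∨ o = o
w ∨ o = a
q ∧ d = k
p ∨ k = p
f ∧ w = f
p ∧ f = k
k ∨ k = k
a ∧ k = k

k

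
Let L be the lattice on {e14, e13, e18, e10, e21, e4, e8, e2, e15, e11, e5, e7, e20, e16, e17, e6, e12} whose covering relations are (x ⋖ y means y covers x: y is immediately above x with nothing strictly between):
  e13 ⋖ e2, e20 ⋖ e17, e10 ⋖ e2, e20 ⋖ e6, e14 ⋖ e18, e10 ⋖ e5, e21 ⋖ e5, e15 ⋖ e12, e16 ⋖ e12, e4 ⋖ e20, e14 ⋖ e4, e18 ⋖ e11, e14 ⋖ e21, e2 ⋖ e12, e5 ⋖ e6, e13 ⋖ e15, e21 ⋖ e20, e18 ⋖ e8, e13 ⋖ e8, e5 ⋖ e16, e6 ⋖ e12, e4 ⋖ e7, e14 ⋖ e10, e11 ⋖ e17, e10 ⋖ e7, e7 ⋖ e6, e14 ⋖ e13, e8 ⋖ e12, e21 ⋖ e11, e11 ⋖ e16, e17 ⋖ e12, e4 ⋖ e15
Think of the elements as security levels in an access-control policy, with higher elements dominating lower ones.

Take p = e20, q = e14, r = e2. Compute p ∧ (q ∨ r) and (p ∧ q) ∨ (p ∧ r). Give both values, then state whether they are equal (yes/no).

e14; e14; yes

q ∨ r = e2, so p ∧ (q ∨ r) = e20 ∧ e2 = e14.
p ∧ q = e14 and p ∧ r = e14, so (p ∧ q) ∨ (p ∧ r) = e14 ∨ e14 = e14.
Equal: yes.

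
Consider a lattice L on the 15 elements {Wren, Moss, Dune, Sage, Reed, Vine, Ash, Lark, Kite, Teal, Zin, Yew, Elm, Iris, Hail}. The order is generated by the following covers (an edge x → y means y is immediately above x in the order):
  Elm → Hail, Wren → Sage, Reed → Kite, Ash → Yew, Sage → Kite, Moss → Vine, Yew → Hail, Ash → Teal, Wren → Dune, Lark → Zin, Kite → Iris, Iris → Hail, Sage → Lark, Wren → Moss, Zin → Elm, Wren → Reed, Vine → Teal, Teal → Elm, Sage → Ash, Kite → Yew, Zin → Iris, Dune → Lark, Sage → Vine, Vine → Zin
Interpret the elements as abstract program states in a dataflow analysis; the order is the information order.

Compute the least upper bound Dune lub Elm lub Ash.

Common upper bounds of {Dune, Elm, Ash}: Elm, Hail.
The least among these is Elm.

Elm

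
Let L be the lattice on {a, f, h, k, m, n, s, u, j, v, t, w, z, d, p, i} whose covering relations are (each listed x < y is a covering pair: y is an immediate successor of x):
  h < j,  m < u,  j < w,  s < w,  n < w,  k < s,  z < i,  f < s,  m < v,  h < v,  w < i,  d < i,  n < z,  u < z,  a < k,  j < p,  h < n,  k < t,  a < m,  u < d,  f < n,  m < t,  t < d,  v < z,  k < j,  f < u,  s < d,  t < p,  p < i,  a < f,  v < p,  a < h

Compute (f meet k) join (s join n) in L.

f ∧ k = a
s ∨ n = w
a ∨ w = w

w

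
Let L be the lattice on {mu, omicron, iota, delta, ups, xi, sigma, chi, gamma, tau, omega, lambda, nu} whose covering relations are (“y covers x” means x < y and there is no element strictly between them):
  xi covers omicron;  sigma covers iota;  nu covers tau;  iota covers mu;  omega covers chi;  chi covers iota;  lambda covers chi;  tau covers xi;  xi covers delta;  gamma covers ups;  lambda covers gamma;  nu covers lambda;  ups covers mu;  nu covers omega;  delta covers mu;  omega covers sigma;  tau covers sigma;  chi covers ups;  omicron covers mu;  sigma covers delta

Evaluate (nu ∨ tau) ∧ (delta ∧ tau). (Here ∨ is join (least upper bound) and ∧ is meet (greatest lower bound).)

delta

nu ∨ tau = nu
delta ∧ tau = delta
nu ∧ delta = delta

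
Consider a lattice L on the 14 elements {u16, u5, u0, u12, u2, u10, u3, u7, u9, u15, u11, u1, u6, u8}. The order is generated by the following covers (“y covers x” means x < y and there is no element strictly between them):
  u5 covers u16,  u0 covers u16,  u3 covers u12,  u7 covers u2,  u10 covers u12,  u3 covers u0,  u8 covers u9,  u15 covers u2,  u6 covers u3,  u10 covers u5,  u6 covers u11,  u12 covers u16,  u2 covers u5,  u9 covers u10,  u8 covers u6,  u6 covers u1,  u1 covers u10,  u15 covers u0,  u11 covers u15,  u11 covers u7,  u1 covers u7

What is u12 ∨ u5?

Common upper bounds of {u12, u5}: u1, u10, u6, u8, u9.
The least among these is u10.

u10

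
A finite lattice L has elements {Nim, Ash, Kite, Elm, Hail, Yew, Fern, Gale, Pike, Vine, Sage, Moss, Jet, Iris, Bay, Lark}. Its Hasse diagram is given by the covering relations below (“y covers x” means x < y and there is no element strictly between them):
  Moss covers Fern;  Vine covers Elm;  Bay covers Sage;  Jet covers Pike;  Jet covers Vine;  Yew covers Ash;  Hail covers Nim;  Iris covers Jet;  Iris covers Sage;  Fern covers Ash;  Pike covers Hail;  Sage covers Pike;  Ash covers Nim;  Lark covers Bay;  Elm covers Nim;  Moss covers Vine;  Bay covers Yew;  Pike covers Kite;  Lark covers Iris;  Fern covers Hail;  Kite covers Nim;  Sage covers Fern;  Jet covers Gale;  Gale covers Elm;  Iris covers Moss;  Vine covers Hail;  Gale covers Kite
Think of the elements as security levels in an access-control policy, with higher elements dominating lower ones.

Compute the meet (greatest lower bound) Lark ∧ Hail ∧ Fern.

Hail

Common lower bounds of {Lark, Hail, Fern}: Hail, Nim.
The greatest among these is Hail.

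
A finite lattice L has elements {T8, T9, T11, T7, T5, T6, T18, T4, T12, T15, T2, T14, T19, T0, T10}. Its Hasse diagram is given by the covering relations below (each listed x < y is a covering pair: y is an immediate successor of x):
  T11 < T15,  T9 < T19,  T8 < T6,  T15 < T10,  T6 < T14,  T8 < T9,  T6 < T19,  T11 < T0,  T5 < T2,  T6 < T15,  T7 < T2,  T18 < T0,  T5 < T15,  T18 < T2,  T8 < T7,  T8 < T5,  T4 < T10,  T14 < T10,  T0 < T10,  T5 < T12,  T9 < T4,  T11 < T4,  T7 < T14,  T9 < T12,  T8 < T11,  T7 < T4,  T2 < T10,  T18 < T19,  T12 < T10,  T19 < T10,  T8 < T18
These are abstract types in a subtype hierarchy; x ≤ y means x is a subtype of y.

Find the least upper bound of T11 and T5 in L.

T15

Common upper bounds of {T11, T5}: T10, T15.
The least among these is T15.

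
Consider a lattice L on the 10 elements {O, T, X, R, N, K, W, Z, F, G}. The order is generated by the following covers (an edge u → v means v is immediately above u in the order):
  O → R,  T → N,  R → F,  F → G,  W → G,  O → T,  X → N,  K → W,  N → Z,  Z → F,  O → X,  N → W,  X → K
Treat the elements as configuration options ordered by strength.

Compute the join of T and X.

Common upper bounds of {T, X}: F, G, N, W, Z.
The least among these is N.

N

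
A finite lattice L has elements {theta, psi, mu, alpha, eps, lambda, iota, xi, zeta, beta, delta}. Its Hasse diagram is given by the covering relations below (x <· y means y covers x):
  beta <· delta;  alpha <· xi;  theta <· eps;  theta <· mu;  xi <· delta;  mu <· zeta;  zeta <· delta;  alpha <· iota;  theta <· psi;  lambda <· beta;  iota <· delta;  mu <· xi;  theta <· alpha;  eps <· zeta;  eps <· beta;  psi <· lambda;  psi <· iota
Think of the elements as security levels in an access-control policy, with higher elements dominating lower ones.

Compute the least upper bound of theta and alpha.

alpha

Common upper bounds of {theta, alpha}: alpha, delta, iota, xi.
The least among these is alpha.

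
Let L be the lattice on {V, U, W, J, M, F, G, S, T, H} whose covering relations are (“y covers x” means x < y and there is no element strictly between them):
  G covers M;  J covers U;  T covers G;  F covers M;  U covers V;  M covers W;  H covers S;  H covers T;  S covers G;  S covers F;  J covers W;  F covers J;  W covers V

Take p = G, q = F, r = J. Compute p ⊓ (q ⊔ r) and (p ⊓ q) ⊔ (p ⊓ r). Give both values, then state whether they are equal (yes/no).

M; M; yes

q ⊔ r = F, so p ⊓ (q ⊔ r) = G ⊓ F = M.
p ⊓ q = M and p ⊓ r = W, so (p ⊓ q) ⊔ (p ⊓ r) = M ⊔ W = M.
Equal: yes.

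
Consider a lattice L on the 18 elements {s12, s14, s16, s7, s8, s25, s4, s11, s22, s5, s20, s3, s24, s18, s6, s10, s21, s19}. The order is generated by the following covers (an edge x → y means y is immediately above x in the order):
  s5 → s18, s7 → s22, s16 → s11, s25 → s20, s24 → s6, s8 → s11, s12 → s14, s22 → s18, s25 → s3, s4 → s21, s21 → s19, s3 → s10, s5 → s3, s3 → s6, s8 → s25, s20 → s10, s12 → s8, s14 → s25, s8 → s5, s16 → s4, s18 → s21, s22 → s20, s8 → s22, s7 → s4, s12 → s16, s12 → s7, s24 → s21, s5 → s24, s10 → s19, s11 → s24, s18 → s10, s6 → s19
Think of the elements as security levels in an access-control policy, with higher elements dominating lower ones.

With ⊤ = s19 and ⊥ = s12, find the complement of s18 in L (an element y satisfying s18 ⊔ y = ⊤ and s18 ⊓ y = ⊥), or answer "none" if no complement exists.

For every candidate y, either s18 ∨ y ≠ s19 or s18 ∧ y ≠ s12; no complement exists.

none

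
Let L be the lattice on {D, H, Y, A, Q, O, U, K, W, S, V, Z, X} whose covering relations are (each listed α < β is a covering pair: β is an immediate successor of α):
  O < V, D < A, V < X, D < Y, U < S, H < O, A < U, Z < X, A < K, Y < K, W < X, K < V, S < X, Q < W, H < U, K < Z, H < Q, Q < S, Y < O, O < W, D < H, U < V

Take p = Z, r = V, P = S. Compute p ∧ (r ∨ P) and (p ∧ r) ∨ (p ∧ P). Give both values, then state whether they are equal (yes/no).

Z; K; no

r ∨ P = X, so p ∧ (r ∨ P) = Z ∧ X = Z.
p ∧ r = K and p ∧ P = A, so (p ∧ r) ∨ (p ∧ P) = K ∨ A = K.
Equal: no.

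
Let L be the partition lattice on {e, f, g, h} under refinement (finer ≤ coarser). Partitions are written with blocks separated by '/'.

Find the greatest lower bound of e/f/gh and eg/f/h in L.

e/f/g/h

Common lower bounds of {e/f/gh, eg/f/h}: e/f/g/h.
The greatest among these is e/f/g/h.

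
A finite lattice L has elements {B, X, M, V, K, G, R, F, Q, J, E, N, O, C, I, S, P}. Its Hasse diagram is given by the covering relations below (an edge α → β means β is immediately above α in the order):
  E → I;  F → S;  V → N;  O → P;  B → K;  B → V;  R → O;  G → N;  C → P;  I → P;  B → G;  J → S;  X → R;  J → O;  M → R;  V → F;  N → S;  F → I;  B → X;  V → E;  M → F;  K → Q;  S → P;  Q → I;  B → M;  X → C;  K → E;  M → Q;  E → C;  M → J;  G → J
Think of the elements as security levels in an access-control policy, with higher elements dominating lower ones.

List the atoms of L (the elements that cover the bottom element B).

The atoms are exactly the elements that cover B: G, K, M, V, X.

G, K, M, V, X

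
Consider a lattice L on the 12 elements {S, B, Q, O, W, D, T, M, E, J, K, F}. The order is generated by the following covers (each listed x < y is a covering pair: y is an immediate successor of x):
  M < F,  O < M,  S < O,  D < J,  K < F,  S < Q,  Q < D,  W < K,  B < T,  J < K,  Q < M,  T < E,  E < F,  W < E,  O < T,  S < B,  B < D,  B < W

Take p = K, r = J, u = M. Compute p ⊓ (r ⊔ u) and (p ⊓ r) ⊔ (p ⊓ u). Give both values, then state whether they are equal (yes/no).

K; J; no

r ⊔ u = F, so p ⊓ (r ⊔ u) = K ⊓ F = K.
p ⊓ r = J and p ⊓ u = Q, so (p ⊓ r) ⊔ (p ⊓ u) = J ⊔ Q = J.
Equal: no.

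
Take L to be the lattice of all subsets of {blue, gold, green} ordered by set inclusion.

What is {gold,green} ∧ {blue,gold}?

{gold}

Common lower bounds of {{gold,green}, {blue,gold}}: {gold}, {}.
The greatest among these is {gold}.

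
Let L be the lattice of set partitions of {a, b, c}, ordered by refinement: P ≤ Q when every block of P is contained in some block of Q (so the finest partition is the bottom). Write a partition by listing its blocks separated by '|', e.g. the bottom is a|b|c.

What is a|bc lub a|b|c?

Common upper bounds of {a|bc, a|b|c}: abc, a|bc.
The least among these is a|bc.

a|bc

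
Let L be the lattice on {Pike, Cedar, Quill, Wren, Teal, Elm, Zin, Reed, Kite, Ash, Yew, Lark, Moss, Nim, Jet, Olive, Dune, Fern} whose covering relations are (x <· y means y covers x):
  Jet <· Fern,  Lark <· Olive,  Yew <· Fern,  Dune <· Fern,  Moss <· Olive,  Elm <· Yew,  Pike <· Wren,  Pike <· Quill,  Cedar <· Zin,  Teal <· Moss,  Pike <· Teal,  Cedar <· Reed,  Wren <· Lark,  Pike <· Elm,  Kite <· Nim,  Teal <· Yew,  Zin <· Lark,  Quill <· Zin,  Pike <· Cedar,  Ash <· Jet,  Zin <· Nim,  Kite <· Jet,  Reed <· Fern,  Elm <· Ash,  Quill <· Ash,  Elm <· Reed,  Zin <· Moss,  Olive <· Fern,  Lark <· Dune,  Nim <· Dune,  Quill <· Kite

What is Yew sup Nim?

Common upper bounds of {Yew, Nim}: Fern.
The least among these is Fern.

Fern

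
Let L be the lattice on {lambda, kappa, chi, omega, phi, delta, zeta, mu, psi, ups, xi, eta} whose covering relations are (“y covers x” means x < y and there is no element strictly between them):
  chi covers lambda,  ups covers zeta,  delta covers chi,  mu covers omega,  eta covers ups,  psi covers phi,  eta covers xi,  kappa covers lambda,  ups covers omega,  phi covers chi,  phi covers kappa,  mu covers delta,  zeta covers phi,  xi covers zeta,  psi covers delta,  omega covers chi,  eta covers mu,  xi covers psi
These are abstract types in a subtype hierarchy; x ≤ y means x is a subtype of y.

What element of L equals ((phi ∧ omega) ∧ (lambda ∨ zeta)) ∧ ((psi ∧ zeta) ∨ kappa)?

phi ∧ omega = chi
lambda ∨ zeta = zeta
chi ∧ zeta = chi
psi ∧ zeta = phi
phi ∨ kappa = phi
chi ∧ phi = chi

chi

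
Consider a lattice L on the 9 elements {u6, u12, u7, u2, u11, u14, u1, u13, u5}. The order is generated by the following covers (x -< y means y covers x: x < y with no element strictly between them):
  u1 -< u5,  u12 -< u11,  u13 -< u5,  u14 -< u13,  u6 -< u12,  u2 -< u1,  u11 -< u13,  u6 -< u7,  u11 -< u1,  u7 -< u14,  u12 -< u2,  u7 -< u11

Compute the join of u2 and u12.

u2

Common upper bounds of {u2, u12}: u1, u2, u5.
The least among these is u2.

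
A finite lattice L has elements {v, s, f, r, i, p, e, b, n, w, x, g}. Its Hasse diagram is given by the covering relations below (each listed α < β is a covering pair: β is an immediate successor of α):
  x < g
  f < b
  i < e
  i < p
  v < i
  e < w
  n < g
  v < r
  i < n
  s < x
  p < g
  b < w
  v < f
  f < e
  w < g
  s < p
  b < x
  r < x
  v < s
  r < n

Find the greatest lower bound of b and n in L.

Common lower bounds of {b, n}: v.
The greatest among these is v.

v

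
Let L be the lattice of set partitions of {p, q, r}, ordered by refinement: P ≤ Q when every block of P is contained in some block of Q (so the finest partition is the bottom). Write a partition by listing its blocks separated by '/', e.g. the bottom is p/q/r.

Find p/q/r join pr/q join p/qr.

The join of p/q/r, pr/q, p/qr merges any blocks that overlap across the partitions, giving pqr.

pqr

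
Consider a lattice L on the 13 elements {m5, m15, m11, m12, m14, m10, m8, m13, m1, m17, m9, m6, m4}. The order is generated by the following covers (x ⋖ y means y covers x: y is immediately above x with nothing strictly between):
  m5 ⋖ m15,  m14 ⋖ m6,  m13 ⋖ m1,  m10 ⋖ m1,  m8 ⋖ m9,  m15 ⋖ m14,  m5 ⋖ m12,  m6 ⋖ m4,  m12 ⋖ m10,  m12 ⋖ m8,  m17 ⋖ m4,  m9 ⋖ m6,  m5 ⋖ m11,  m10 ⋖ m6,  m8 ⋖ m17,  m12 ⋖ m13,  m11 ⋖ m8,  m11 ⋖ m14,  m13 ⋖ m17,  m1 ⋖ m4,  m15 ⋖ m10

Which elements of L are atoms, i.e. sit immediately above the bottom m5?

The atoms are exactly the elements that cover m5: m11, m12, m15.

m11, m12, m15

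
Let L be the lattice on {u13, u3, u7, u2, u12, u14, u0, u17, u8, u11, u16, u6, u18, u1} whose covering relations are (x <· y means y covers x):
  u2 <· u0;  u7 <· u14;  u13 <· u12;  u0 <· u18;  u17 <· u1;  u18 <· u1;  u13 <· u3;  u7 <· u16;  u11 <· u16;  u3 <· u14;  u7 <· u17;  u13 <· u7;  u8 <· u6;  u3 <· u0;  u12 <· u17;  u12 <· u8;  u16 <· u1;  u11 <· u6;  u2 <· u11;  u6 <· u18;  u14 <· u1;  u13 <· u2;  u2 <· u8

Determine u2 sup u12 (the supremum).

u8

Common upper bounds of {u2, u12}: u1, u18, u6, u8.
The least among these is u8.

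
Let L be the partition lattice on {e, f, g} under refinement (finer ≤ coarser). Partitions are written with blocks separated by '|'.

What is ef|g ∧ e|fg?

Common lower bounds of {ef|g, e|fg}: e|f|g.
The greatest among these is e|f|g.

e|f|g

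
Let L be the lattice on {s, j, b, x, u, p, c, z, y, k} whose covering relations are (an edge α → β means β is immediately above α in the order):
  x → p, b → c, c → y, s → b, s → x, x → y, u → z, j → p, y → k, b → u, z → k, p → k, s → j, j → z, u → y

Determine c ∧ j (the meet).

Common lower bounds of {c, j}: s.
The greatest among these is s.

s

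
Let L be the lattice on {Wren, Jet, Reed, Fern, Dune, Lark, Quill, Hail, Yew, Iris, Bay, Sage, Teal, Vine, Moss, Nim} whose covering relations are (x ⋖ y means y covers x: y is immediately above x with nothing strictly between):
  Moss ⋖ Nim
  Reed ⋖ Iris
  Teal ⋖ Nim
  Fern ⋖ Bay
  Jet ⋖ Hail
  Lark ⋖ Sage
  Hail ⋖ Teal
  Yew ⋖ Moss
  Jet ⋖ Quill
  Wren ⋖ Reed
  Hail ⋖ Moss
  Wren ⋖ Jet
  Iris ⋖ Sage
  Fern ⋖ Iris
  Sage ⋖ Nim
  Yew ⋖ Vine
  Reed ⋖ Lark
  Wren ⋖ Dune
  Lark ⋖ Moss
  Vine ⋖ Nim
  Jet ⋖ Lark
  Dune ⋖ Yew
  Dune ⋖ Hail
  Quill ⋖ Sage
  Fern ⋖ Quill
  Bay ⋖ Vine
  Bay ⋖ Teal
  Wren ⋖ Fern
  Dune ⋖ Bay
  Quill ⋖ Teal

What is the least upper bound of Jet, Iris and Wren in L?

Common upper bounds of {Jet, Iris, Wren}: Nim, Sage.
The least among these is Sage.

Sage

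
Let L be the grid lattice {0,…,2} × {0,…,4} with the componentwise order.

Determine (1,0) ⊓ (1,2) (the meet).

(1,0)

In a product of chains, the meet is componentwise min, giving (1,0).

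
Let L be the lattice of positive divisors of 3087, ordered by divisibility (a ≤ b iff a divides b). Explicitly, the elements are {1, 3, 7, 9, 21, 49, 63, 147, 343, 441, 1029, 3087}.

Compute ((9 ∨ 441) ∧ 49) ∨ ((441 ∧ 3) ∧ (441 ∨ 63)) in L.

9 ∨ 441 = 441
441 ∧ 49 = 49
441 ∧ 3 = 3
441 ∨ 63 = 441
3 ∧ 441 = 3
49 ∨ 3 = 147

147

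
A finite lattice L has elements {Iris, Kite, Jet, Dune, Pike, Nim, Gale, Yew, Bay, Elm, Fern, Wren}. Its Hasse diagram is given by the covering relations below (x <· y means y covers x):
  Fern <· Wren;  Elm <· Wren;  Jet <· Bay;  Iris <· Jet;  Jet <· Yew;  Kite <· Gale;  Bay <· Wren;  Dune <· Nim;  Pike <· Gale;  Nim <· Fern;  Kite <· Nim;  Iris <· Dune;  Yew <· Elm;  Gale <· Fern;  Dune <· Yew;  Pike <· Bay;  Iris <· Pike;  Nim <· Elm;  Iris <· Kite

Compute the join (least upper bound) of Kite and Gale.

Gale

Common upper bounds of {Kite, Gale}: Fern, Gale, Wren.
The least among these is Gale.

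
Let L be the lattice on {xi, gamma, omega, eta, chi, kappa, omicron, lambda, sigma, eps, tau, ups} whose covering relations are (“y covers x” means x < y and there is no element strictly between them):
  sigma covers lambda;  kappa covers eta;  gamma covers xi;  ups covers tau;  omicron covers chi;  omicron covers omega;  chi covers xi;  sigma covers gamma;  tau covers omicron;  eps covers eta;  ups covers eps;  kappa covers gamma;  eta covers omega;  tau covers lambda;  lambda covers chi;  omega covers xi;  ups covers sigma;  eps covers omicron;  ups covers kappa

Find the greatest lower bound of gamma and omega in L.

xi

Common lower bounds of {gamma, omega}: xi.
The greatest among these is xi.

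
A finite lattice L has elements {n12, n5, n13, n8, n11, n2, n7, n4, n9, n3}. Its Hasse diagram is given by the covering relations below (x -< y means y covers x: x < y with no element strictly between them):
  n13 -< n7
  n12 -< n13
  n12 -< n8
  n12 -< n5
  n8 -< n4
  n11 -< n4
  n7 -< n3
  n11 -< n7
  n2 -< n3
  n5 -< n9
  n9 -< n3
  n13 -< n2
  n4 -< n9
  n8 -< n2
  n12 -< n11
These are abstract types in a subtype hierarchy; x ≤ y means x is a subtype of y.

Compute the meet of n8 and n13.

Common lower bounds of {n8, n13}: n12.
The greatest among these is n12.

n12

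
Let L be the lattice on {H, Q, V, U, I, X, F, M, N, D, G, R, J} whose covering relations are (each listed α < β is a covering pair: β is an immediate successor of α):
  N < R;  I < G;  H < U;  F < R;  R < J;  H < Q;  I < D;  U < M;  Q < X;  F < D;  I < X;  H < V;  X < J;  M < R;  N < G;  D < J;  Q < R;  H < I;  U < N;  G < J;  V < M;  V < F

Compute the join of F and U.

R

Common upper bounds of {F, U}: J, R.
The least among these is R.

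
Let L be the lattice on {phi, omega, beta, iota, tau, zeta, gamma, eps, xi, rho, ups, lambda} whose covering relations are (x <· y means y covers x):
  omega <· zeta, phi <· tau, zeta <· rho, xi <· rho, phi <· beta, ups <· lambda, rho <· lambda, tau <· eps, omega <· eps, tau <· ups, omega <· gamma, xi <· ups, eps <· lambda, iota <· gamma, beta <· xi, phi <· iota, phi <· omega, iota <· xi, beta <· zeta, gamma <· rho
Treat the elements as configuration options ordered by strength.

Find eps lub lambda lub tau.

Common upper bounds of {eps, lambda, tau}: lambda.
The least among these is lambda.

lambda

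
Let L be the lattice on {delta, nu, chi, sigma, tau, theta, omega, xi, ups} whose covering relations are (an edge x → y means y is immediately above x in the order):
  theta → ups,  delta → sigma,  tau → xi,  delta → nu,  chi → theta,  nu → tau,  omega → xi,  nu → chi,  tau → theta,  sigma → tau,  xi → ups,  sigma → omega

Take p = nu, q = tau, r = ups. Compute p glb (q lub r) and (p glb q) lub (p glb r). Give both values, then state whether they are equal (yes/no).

nu; nu; yes

q lub r = ups, so p glb (q lub r) = nu glb ups = nu.
p glb q = nu and p glb r = nu, so (p glb q) lub (p glb r) = nu lub nu = nu.
Equal: yes.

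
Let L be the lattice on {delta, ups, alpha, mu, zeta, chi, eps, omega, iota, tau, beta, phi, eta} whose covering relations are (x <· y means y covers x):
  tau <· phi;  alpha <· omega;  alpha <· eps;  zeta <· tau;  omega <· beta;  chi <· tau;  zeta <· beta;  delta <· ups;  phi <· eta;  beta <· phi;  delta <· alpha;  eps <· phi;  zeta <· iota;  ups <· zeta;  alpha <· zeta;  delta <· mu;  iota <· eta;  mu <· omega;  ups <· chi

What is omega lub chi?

Common upper bounds of {omega, chi}: eta, phi.
The least among these is phi.

phi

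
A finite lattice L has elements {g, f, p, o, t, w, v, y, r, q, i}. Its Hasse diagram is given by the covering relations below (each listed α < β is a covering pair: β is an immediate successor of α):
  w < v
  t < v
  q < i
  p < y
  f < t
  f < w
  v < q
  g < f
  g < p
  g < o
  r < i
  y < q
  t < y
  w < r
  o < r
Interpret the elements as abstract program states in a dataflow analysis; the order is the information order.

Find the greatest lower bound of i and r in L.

Common lower bounds of {i, r}: f, g, o, r, w.
The greatest among these is r.

r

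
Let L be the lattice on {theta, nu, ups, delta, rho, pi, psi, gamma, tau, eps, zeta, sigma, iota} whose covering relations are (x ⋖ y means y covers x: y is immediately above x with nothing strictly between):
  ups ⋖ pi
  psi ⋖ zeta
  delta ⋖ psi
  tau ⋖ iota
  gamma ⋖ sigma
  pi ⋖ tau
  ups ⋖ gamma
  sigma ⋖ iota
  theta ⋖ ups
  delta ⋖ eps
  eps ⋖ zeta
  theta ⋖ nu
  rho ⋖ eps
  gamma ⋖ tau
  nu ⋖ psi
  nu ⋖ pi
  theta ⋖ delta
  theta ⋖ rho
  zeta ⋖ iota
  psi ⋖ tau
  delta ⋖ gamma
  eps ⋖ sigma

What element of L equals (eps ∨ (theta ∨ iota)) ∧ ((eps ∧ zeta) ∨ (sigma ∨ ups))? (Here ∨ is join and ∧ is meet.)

theta ∨ iota = iota
eps ∨ iota = iota
eps ∧ zeta = eps
sigma ∨ ups = sigma
eps ∨ sigma = sigma
iota ∧ sigma = sigma

sigma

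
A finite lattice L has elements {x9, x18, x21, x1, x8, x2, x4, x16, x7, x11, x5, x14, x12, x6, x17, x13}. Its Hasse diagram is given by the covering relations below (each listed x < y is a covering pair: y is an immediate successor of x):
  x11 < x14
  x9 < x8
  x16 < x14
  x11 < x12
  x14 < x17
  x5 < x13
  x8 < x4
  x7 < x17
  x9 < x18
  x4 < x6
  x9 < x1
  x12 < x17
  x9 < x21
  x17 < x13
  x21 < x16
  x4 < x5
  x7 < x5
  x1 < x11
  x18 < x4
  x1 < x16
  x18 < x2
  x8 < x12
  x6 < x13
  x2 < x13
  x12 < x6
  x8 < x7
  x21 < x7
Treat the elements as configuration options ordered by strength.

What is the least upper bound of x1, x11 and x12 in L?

x12

Common upper bounds of {x1, x11, x12}: x12, x13, x17, x6.
The least among these is x12.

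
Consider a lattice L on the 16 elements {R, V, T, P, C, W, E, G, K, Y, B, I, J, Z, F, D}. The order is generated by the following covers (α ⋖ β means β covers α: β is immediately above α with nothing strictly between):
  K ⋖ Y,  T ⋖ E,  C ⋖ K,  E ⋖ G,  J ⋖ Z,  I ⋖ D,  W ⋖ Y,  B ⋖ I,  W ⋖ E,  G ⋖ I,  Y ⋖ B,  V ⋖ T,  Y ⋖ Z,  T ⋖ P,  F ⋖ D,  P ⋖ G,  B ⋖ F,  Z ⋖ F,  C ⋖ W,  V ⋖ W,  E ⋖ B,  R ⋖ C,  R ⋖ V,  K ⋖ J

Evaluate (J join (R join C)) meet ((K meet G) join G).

C

R ∨ C = C
J ∨ C = J
K ∧ G = C
C ∨ G = G
J ∧ G = C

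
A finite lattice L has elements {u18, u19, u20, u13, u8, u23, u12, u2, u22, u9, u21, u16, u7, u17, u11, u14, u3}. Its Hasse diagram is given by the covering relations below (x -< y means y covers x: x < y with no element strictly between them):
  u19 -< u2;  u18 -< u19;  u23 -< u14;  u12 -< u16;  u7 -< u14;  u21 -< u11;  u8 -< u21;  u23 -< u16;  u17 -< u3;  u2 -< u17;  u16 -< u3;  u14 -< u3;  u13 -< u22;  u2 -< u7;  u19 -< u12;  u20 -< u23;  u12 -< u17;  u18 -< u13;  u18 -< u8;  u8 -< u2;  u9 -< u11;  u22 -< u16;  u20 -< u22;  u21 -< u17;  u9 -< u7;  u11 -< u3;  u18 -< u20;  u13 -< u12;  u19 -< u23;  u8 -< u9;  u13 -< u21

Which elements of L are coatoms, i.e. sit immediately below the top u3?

The coatoms are exactly the elements covered by u3: u11, u14, u16, u17.

u11, u14, u16, u17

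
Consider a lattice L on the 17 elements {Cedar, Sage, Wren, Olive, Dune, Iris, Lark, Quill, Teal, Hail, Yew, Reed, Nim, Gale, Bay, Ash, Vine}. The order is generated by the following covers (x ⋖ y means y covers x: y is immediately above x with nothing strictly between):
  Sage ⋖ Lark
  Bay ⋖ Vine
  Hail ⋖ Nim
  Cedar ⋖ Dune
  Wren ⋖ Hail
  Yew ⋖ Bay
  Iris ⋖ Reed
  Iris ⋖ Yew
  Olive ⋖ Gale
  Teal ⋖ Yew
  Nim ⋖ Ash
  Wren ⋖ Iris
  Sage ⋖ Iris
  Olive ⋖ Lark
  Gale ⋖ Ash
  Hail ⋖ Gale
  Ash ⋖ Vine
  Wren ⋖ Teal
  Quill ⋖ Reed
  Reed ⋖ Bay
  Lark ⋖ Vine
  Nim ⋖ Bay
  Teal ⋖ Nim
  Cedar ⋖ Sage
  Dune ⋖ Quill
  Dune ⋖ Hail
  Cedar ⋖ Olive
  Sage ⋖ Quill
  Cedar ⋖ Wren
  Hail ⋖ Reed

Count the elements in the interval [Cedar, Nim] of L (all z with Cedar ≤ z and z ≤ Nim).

6

The interval [Cedar, Nim] = {Cedar, Dune, Hail, Nim, Teal, Wren}, which has 6 elements.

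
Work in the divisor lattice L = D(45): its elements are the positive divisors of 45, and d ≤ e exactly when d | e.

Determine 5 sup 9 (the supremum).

45

In the divisibility order, the join is the least common multiple: lcm(5, 9) = 45.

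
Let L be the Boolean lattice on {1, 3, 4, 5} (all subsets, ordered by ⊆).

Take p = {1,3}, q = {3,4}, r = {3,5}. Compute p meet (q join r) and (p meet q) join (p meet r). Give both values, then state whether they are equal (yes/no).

q join r = {3,4,5}, so p meet (q join r) = {1,3} meet {3,4,5} = {3}.
p meet q = {3} and p meet r = {3}, so (p meet q) join (p meet r) = {3} join {3} = {3}.
Equal: yes.

{3}; {3}; yes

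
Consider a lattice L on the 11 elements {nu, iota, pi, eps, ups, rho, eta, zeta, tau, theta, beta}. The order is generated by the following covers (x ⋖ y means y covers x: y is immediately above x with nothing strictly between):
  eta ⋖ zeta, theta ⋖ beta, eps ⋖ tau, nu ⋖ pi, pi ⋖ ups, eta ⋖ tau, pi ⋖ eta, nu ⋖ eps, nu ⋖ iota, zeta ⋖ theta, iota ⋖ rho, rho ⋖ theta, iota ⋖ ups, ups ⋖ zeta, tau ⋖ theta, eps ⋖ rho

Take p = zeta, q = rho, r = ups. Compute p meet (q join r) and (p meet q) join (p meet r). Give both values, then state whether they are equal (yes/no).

q join r = theta, so p meet (q join r) = zeta meet theta = zeta.
p meet q = iota and p meet r = ups, so (p meet q) join (p meet r) = iota join ups = ups.
Equal: no.

zeta; ups; no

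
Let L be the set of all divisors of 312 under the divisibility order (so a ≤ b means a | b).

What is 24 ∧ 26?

2

Common lower bounds of {24, 26}: 1, 2.
The greatest among these is 2.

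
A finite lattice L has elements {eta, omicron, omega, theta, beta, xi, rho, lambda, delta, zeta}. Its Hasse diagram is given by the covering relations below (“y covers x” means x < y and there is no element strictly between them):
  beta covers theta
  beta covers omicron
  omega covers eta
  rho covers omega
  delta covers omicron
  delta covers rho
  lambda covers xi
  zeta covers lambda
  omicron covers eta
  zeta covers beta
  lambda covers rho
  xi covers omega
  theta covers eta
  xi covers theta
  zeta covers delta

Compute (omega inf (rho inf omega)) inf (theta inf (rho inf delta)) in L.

rho ∧ omega = omega
omega ∧ omega = omega
rho ∧ delta = rho
theta ∧ rho = eta
omega ∧ eta = eta

eta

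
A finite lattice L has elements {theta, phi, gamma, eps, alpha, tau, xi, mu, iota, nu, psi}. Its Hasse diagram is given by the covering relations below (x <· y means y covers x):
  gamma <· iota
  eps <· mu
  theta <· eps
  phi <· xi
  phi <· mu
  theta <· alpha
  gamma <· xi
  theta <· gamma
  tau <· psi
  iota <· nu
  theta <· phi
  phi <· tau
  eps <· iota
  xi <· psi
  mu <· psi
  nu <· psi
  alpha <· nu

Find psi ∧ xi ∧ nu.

gamma

Common lower bounds of {psi, xi, nu}: gamma, theta.
The greatest among these is gamma.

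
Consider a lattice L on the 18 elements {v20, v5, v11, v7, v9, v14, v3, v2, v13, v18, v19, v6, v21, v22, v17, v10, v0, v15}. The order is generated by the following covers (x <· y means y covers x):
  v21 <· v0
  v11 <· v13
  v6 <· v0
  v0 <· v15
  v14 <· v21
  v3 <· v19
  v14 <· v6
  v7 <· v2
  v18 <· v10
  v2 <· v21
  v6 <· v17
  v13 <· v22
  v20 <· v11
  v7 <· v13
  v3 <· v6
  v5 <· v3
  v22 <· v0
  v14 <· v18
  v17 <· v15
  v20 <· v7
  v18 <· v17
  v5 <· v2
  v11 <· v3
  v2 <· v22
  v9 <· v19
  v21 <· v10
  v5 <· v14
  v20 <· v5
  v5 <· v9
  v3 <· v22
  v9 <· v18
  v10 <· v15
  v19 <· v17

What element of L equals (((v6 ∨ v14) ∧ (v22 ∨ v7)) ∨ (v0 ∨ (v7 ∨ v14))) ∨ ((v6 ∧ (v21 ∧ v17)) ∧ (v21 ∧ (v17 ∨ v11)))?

v6 ∨ v14 = v6
v22 ∨ v7 = v22
v6 ∧ v22 = v3
v7 ∨ v14 = v21
v0 ∨ v21 = v0
v3 ∨ v0 = v0
v21 ∧ v17 = v14
v6 ∧ v14 = v14
v17 ∨ v11 = v17
v21 ∧ v17 = v14
v14 ∧ v14 = v14
v0 ∨ v14 = v0

v0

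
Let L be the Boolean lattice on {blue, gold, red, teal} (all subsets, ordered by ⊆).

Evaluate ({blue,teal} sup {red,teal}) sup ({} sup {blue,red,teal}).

{blue,teal} ∨ {red,teal} = {blue,red,teal}
{} ∨ {blue,red,teal} = {blue,red,teal}
{blue,red,teal} ∨ {blue,red,teal} = {blue,red,teal}

{blue,red,teal}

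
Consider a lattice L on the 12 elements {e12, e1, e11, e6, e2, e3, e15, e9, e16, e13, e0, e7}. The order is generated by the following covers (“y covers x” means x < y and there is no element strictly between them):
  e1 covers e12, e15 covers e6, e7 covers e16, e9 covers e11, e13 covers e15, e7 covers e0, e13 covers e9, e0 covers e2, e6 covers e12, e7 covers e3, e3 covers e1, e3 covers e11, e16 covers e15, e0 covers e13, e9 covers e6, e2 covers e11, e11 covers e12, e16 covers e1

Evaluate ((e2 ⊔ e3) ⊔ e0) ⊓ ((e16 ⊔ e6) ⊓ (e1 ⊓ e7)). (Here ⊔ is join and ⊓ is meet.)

e1

e2 ∨ e3 = e7
e7 ∨ e0 = e7
e16 ∨ e6 = e16
e1 ∧ e7 = e1
e16 ∧ e1 = e1
e7 ∧ e1 = e1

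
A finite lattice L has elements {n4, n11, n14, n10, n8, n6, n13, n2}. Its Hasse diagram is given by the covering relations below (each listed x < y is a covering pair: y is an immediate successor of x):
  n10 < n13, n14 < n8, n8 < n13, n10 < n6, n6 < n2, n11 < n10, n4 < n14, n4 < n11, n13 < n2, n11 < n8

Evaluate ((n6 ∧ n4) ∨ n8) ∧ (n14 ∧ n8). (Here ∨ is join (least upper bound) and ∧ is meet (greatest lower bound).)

n6 ∧ n4 = n4
n4 ∨ n8 = n8
n14 ∧ n8 = n14
n8 ∧ n14 = n14

n14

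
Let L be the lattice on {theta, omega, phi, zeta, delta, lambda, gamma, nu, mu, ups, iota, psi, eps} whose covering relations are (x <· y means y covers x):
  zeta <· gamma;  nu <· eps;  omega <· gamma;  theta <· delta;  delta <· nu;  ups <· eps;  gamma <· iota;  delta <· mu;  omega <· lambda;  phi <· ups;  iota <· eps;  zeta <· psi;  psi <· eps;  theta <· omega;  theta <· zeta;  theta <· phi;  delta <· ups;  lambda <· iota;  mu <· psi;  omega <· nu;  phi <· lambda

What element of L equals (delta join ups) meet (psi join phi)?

delta ∨ ups = ups
psi ∨ phi = eps
ups ∧ eps = ups

ups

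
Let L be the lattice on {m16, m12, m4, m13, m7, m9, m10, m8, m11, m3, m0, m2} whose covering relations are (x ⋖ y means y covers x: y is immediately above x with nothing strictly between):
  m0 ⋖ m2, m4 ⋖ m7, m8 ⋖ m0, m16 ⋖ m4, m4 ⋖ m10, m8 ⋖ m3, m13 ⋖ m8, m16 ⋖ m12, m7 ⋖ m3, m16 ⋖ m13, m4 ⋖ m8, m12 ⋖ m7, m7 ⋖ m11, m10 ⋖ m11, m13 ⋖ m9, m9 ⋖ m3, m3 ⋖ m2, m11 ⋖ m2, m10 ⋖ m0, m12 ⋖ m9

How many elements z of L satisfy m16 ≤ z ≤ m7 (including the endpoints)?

The interval [m16, m7] = {m12, m16, m4, m7}, which has 4 elements.

4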